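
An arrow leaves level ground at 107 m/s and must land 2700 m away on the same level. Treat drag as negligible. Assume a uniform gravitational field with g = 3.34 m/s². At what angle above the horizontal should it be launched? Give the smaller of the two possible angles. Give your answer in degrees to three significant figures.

26.0°

R = v₀² sin 2θ / g gives sin 2θ = gR/v₀² = 3.34·2700/107² = 0.7877.
2θ = 51.97° or 180° − 51.97° = 128.0°, so θ = 25.98° or 64.02°.
The smaller angle is 25.98°.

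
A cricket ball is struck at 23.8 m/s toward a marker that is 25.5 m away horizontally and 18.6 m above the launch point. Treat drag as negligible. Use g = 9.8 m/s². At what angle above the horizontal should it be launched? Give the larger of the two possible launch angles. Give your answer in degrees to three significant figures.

Trajectory: y = x tanθ − g x² (1 + tan²θ)/(2v₀²). With x = 25.5, y = 18.6, v₀ = 23.8, g = 9.80:
5.625 tan²θ − 25.5 tanθ + (24.22) = 0.
tanθ = [25.5 ± √(25.5² − 4 × 5.625 × (24.22))] / (2 × 5.625) = (25.5 ± 10.26) / 11.25, giving tanθ = 1.355 or 3.178.
θ = 53.57° or 72.53°; the larger is 72.53°.

72.5°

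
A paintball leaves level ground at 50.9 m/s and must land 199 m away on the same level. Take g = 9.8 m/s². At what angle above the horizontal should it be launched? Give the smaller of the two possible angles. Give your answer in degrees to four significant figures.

From R = (v₀²/g) sin 2θ: sin 2θ = 9.80 × 199 / 2590.8 = 0.7527.
2θ = 48.83° or 180° − 48.83° = 131.2°, so θ = 24.41° or 65.59°.
The smaller angle is 24.41°.

24.41°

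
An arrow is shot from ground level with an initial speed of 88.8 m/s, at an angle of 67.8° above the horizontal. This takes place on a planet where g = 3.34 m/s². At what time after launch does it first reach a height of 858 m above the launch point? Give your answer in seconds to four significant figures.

15.02 s

vₓ = 88.80 cos 67.8° = 33.55 m/s; v_y0 = 88.80 sin 67.8° = 82.22 m/s.
Set y = v_y0 t − ½ g t² = 858: 1.670 t² − 82.22 t + 858 = 0.
Quadratic formula: t = (82.22 ± √1028.2) / 3.34 = (82.22 ± 32.07) / 3.34 → t = 15.02 s or 34.22 s.
The first (ascending) time is 15.02 s.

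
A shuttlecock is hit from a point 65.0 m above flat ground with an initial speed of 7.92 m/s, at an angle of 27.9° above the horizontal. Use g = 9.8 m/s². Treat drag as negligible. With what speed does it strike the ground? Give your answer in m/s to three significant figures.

Components: vₓ = 7.920 cos 27.9° = 6.999 m/s, v_y0 = 7.920 sin 27.9° = 3.706 m/s.
The projectile lands when y = 65.0 + (3.706) t − ½·9.80·t² = 0. Positive root: t = (3.706 + √(3.706² + 2·9.80·65.0)) / 9.80 = (3.706 + 35.89) / 9.80 = 4.040 s.
Vertical velocity at impact: v_y = v_y0 − g t = 3.706 − 9.80 × 4.040 = −35.89 m/s.
Speed: |v| = √(vₓ² + v_y²) = √(6.999² + 35.89²) = 36.56 m/s.

36.6 m/s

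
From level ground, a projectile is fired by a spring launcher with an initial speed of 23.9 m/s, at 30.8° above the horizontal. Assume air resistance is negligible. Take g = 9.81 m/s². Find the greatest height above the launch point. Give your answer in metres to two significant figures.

Resolve: vₓ = 23.90 cos 30.8° = 20.53 m/s and v_y0 = 23.90 sin 30.8° = 12.24 m/s.
Peak height H = v_y0² / (2g) = 149.76 / 19.62 = 7.633 m.

7.6 m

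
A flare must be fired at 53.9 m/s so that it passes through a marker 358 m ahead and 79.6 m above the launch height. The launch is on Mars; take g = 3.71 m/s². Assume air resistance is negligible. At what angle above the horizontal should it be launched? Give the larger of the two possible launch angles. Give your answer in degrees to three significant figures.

75.5°

Trajectory: y = x tanθ − g x² (1 + tan²θ)/(2v₀²). With x = 358, y = 79.6, v₀ = 53.9, g = 3.71:
81.83 tan²θ − 358 tanθ + (161.4) = 0.
tanθ = [358 ± √(358² − 4 × 81.83 × (161.4))] / (2 × 81.83) = (358 ± 274.4) / 163.7, giving tanθ = 0.5105 or 3.864.
θ = 27.04° or 75.49°; the larger is 75.49°.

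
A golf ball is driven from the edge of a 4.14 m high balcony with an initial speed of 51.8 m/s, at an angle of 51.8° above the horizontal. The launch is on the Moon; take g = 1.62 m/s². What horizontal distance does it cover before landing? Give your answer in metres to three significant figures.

Resolve: vₓ = 51.80 cos 51.8° = 32.03 m/s and v_y0 = 51.80 sin 51.8° = 40.71 m/s.
The projectile lands when y = 4.14 + (40.71) t − ½·1.62·t² = 0. Positive root: t = (40.71 + √(40.71² + 2·1.62·4.14)) / 1.62 = (40.71 + 40.87) / 1.62 = 50.36 s.
Horizontal distance: R = vₓ t = 32.03 × 50.36 = 1613 m.

1610 m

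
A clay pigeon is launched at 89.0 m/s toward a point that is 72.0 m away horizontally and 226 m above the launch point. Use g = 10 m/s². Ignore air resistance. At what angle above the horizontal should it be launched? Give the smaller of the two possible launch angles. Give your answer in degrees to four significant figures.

Trajectory: y = x tanθ − g x² (1 + tan²θ)/(2v₀²). With x = 72.0, y = 226, v₀ = 89.0, g = 10.0:
3.272 tan²θ − 72.0 tanθ + (229.3) = 0.
tanθ = [72.0 ± √(72.0² − 4 × 3.272 × (229.3))] / (2 × 3.272) = (72.0 ± 46.72) / 6.545, giving tanθ = 3.862 or 18.14.
θ = 75.48° or 86.84°; the smaller is 75.48°.

75.48°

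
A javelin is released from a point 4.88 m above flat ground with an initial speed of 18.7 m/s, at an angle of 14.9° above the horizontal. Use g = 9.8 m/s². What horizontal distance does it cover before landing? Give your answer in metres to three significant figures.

29.0 m

vₓ = 18.70 cos 14.9° = 18.07 m/s; v_y0 = 18.70 sin 14.9° = 4.808 m/s.
Vertical motion (up positive, ground at y = 0): 4.900 t² − (4.808) t − 4.88 = 0, so t = (4.808 + √(4.808² + 2·9.80·4.88)) / 9.80 = (4.808 + 10.90) / 9.80 = 1.603 s.
Horizontal distance: R = vₓ t = 18.07 × 1.603 = 28.96 m.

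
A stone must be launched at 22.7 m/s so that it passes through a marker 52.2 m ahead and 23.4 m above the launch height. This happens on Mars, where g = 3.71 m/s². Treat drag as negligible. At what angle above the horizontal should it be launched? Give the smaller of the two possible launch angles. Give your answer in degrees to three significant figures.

36.5°

Trajectory: y = x tanθ − g x² (1 + tan²θ)/(2v₀²). With x = 52.2, y = 23.4, v₀ = 22.7, g = 3.71:
9.809 tan²θ − 52.2 tanθ + (33.21) = 0.
tanθ = [52.2 ± √(52.2² − 4 × 9.809 × (33.21))] / (2 × 9.809) = (52.2 ± 37.71) / 19.62, giving tanθ = 0.7387 or 4.583.
θ = 36.45° or 77.69°; the smaller is 36.45°.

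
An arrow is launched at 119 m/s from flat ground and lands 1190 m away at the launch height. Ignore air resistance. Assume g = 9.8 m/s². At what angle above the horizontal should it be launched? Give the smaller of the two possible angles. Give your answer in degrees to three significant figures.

27.7°

From R = (v₀²/g) sin 2θ: sin 2θ = 9.80 × 1190 / 14161 = 0.8235.
2θ = 55.44° or 180° − 55.44° = 124.6°, so θ = 27.72° or 62.28°.
The smaller angle is 27.72°.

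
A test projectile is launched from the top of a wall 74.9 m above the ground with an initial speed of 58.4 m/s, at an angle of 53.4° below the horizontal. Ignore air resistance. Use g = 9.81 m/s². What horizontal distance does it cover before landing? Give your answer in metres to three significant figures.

Horizontal component vₓ = 58.40 cos 53.4° = 34.82 m/s; vertical v_y0 = −46.88 m/s (downward).
Vertical motion (up positive, ground at y = 0): 4.905 t² − (−46.88) t − 74.9 = 0, so t = (−46.88 + √(46.88² + 2·9.81·74.9)) / 9.81 = (−46.88 + 60.56) / 9.81 = 1.394 s.
Horizontal distance: R = vₓ t = 34.82 × 1.394 = 48.54 m.

48.5 m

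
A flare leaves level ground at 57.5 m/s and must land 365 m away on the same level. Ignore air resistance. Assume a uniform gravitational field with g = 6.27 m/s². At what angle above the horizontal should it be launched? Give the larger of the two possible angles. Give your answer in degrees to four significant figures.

68.10°

Level-ground range R = v₀² sin(2θ)/g ⇒ sin(2θ) = gR/v₀² = 6.27 × 365 / 57.5² = 0.6922.
2θ = 43.80° or 180° − 43.80° = 136.2°, so θ = 21.90° or 68.10°.
The larger angle is 68.10°.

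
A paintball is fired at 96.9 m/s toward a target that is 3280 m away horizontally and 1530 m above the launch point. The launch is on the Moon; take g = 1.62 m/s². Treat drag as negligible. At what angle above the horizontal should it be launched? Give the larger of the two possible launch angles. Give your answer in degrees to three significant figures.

Trajectory: y = x tanθ − g x² (1 + tan²θ)/(2v₀²). With x = 3280, y = 1530, v₀ = 96.9, g = 1.62:
928.1 tan²θ − 3280 tanθ + (2458) = 0.
tanθ = [3280 ± √(3280² − 4 × 928.1 × (2458))] / (2 × 928.1) = (3280 ± 1278) / 1856, giving tanθ = 1.079 or 2.456.
θ = 47.17° or 67.84°; the larger is 67.84°.

67.8°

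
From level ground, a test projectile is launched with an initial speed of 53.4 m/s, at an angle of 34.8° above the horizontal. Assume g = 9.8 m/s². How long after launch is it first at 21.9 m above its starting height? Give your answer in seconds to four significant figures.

vₓ = 53.40 cos 34.8° = 43.85 m/s; v_y0 = 53.40 sin 34.8° = 30.48 m/s.
Height y(t) = 30.48 t − 4.900 t² = 21.9 gives 4.900 t² − 30.48 t + 21.9 = 0.
Quadratic formula: t = (30.48 ± √499.55) / 9.80 = (30.48 ± 22.35) / 9.80 → t = 0.8291 s or 5.390 s.
The first (ascending) time is 0.8291 s.

0.8291 s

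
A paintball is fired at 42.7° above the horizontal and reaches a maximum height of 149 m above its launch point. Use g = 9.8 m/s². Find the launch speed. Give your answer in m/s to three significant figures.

At the peak v_y = 0, so v_y0 = √(2gH) = √(2 × 9.80 × 149) = 54.04 m/s.
v_y0 = v₀ sin θ ⇒ v₀ = 54.04 / sin 42.7° = 79.69 m/s.

79.7 m/s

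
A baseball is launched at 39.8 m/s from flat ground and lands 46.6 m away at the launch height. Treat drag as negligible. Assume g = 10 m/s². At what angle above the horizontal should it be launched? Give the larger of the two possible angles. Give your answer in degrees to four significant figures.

R = v₀² sin 2θ / g gives sin 2θ = gR/v₀² = 10.0·46.6/39.8² = 0.2942.
2θ = 17.11° or 180° − 17.11° = 162.9°, so θ = 8.554° or 81.45°.
The larger angle is 81.45°.

81.45°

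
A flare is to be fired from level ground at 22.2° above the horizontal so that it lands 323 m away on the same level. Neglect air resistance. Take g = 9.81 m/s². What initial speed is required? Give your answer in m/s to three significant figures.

67.3 m/s

On level ground R = v₀² sin 2θ / g ⇒ v₀ = √(gR / sin 2θ).
v₀ = √(9.81 × 323 / sin 44.40°) = √(3169 / 0.6997) = √4528.8 = 67.30 m/s.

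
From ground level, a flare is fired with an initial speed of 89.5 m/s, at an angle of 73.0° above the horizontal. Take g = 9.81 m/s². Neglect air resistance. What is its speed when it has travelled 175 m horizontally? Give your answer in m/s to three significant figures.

32.9 m/s

Components: vₓ = 89.50 cos 73.0° = 26.17 m/s, v_y0 = 89.50 sin 73.0° = 85.59 m/s.
Time to reach x = 175 m: t = x/vₓ = 175/26.17 = 6.688 s.
Vertical velocity there: v_y = v_y0 − g t = 85.59 − 9.81 × 6.688 = 19.98 m/s.
Speed: √(vₓ² + v_y²) = √(26.17² + 19.98²) = 32.92 m/s.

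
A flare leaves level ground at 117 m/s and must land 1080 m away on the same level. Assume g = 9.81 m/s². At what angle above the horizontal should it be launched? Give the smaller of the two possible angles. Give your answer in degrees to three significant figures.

25.4°

Level-ground range R = v₀² sin(2θ)/g ⇒ sin(2θ) = gR/v₀² = 9.81 × 1080 / 117² = 0.7740.
2θ = 50.71° or 180° − 50.71° = 129.3°, so θ = 25.36° or 64.64°.
The smaller angle is 25.36°.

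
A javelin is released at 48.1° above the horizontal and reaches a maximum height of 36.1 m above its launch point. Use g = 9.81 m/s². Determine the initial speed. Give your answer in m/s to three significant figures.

35.8 m/s

At the peak v_y = 0, so v_y0 = √(2gH) = √(2 × 9.81 × 36.1) = 26.61 m/s.
v_y0 = v₀ sin θ ⇒ v₀ = 26.61 / sin 48.1° = 35.76 m/s.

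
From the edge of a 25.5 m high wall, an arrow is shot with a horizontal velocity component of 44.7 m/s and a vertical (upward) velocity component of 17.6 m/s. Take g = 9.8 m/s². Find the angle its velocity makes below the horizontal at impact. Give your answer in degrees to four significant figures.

32.48°

With up positive and y = 0 at the ground: y(t) = 25.5 + (17.60) t − 4.900 t². Setting y = 0 and taking the positive root: t = [17.60 + √(17.60² + 2·9.80·25.5)] / 9.80 = (17.60 + 28.45) / 9.80 = 4.699 s.
At impact: v_y = v_y0 − g t = −28.45 m/s; vₓ = 44.70 m/s.
Angle below horizontal: arctan(|v_y|/vₓ) = arctan(28.45/44.70) = 32.48°.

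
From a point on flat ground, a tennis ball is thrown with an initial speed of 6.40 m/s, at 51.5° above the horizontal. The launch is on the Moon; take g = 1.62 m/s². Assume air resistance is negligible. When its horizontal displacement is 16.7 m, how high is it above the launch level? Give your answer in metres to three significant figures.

Resolve: vₓ = 6.400 cos 51.5° = 3.984 m/s and v_y0 = 6.400 sin 51.5° = 5.009 m/s.
Time to reach x = 16.7 m: t = x/vₓ = 16.7/3.984 = 4.192 s.
Height: y = v_y0 t − ½ g t² = 5.009 × 4.192 − 0.8100 × 4.192² = 20.99 − 14.23 = 6.763 m.

6.76 m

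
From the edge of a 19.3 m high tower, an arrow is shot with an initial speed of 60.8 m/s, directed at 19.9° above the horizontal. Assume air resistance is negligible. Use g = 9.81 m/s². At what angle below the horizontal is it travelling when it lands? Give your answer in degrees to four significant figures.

Resolve: vₓ = 60.80 cos 19.9° = 57.17 m/s and v_y0 = 60.80 sin 19.9° = 20.70 m/s.
With up positive and y = 0 at the ground: y(t) = 19.3 + (20.70) t − 4.905 t². Setting y = 0 and taking the positive root: t = [20.70 + √(20.70² + 2·9.81·19.3)] / 9.81 = (20.70 + 28.41) / 9.81 = 5.005 s.
At impact: v_y = v_y0 − g t = −28.41 m/s; vₓ = 57.17 m/s.
Angle below horizontal: arctan(|v_y|/vₓ) = arctan(28.41/57.17) = 26.42°.

26.42°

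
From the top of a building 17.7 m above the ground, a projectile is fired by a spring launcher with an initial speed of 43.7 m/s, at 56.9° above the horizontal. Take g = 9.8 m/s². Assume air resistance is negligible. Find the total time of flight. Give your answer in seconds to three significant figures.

7.93 s

Horizontal component vₓ = 43.70 cos 56.9° = 23.86 m/s; vertical v_y0 = 43.70 sin 56.9° = 36.61 m/s.
Vertical motion (up positive, ground at y = 0): 4.900 t² − (36.61) t − 17.7 = 0, so t = (36.61 + √(36.61² + 2·9.80·17.7)) / 9.80 = (36.61 + 41.07) / 9.80 = 7.927 s.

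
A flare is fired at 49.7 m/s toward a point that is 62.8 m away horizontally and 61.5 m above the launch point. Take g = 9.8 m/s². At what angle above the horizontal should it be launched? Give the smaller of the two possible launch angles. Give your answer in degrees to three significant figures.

Trajectory: y = x tanθ − g x² (1 + tan²θ)/(2v₀²). With x = 62.8, y = 61.5, v₀ = 49.7, g = 9.80:
7.824 tan²θ − 62.8 tanθ + (69.32) = 0.
tanθ = [62.8 ± √(62.8² − 4 × 7.824 × (69.32))] / (2 × 7.824) = (62.8 ± 42.12) / 15.65, giving tanθ = 1.321 or 6.706.
θ = 52.88° or 81.52°; the smaller is 52.88°.

52.9°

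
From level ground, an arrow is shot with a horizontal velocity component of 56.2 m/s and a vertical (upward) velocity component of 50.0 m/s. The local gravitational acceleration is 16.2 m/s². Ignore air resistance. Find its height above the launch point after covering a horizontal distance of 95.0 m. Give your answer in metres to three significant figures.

x = vₓ t ⇒ t = 95.0/56.20 = 1.690 s.
Height: y = v_y0 t − ½ g t² = 50.00 × 1.690 − 8.100 × 1.690² = 84.52 − 23.15 = 61.37 m.

61.4 m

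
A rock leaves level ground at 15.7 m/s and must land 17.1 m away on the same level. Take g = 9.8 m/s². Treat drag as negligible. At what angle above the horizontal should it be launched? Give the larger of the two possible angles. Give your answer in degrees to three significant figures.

68.6°

R = v₀² sin 2θ / g gives sin 2θ = gR/v₀² = 9.80·17.1/15.7² = 0.6799.
2θ = 42.83° or 180° − 42.83° = 137.2°, so θ = 21.42° or 68.58°.
The larger angle is 68.58°.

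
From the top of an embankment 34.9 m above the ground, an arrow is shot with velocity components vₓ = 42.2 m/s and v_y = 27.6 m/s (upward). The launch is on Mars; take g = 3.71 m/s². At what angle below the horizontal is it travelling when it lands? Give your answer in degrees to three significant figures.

37.1°

Vertical motion (up positive, ground at y = 0): 1.855 t² − (27.60) t − 34.9 = 0, so t = (27.60 + √(27.60² + 2·3.71·34.9)) / 3.71 = (27.60 + 31.95) / 3.71 = 16.05 s.
At impact: v_y = v_y0 − g t = −31.95 m/s; vₓ = 42.20 m/s.
Angle below horizontal: arctan(|v_y|/vₓ) = arctan(31.95/42.20) = 37.13°.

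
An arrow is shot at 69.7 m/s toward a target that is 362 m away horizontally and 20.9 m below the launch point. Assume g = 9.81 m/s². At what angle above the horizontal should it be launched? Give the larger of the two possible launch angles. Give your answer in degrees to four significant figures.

67.23°

Trajectory: y = x tanθ − g x² (1 + tan²θ)/(2v₀²). With x = 362, y = −20.9, v₀ = 69.7, g = 9.81:
132.3 tan²θ − 362 tanθ + (111.4) = 0.
tanθ = [362 ± √(362² − 4 × 132.3 × (111.4))] / (2 × 132.3) = (362 ± 268.5) / 264.6, giving tanθ = 0.3534 or 2.383.
θ = 19.46° or 67.23°; the larger is 67.23°.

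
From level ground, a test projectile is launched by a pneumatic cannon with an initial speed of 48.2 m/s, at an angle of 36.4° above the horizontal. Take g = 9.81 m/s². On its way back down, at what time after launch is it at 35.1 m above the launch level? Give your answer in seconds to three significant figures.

Horizontal component vₓ = 48.20 cos 36.4° = 38.80 m/s; vertical v_y0 = 48.20 sin 36.4° = 28.60 m/s.
Require v_y0 t − ½ g t² = 35.1, i.e. 4.905 t² − 28.60 t + 35.1 = 0.
Quadratic formula: t = (28.60 ± √129.46) / 9.81 = (28.60 ± 11.38) / 9.81 → t = 1.756 s or 4.076 s.
The descending-branch root is 4.076 s.

4.08 s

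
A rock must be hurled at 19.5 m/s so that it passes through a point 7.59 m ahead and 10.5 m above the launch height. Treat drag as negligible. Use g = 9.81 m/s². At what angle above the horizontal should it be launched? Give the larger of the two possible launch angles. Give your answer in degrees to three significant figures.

Trajectory: y = x tanθ − g x² (1 + tan²θ)/(2v₀²). With x = 7.59, y = 10.5, v₀ = 19.5, g = 9.81:
0.7431 tan²θ − 7.59 tanθ + (11.24) = 0.
tanθ = [7.59 ± √(7.59² − 4 × 0.7431 × (11.24))] / (2 × 0.7431) = (7.59 ± 4.918) / 1.486, giving tanθ = 1.798 or 8.416.
θ = 60.91° or 83.22°; the larger is 83.22°.

83.2°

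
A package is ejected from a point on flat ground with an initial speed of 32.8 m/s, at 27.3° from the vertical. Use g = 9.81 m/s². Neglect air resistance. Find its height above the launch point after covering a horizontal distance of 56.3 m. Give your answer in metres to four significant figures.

Horizontal component vₓ = 32.80 sin 27.3° = 15.04 m/s; vertical v_y0 = 32.80 cos 27.3° = 29.15 m/s.
x = vₓ t ⇒ t = 56.3/15.04 = 3.742 s.
Height: y = v_y0 t − ½ g t² = 29.15 × 3.742 − 4.905 × 3.742² = 109.1 − 68.70 = 40.38 m.

40.38 m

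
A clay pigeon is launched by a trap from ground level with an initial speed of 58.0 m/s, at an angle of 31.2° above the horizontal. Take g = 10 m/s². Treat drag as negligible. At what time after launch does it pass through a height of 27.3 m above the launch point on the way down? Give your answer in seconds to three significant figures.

4.89 s

vₓ = 58.00 cos 31.2° = 49.61 m/s; v_y0 = 58.00 sin 31.2° = 30.05 m/s.
Set y = v_y0 t − ½ g t² = 27.3: 5.000 t² − 30.05 t + 27.3 = 0.
t = [30.05 ± √(30.05² − 2·10.0·27.3)] / 10.0 = (30.05 ± 18.89) / 10.0, so t = 1.116 s or t = 4.893 s.
The descending-branch root is 4.893 s.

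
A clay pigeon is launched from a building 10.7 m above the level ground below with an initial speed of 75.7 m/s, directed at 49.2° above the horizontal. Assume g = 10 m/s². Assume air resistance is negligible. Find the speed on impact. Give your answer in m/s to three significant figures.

77.1 m/s

Components: vₓ = 75.70 cos 49.2° = 49.46 m/s, v_y0 = 75.70 sin 49.2° = 57.30 m/s.
With up positive and y = 0 at the ground: y(t) = 10.7 + (57.30) t − 5.000 t². Setting y = 0 and taking the positive root: t = [57.30 + √(57.30² + 2·10.0·10.7)] / 10.0 = (57.30 + 59.14) / 10.0 = 11.64 s.
Vertical velocity at impact: v_y = v_y0 − g t = 57.30 − 10.0 × 11.64 = −59.14 m/s.
Speed: |v| = √(vₓ² + v_y²) = √(49.46² + 59.14²) = 77.10 m/s.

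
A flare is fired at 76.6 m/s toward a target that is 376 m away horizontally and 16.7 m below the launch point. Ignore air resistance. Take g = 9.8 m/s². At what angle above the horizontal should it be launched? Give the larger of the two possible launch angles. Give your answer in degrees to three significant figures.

Trajectory: y = x tanθ − g x² (1 + tan²θ)/(2v₀²). With x = 376, y = −16.7, v₀ = 76.6, g = 9.80:
118.1 tan²θ − 376 tanθ + (101.4) = 0.
tanθ = [376 ± √(376² − 4 × 118.1 × (101.4))] / (2 × 118.1) = (376 ± 305.8) / 236.1, giving tanθ = 0.2973 or 2.887.
θ = 16.56° or 70.90°; the larger is 70.90°.

70.9°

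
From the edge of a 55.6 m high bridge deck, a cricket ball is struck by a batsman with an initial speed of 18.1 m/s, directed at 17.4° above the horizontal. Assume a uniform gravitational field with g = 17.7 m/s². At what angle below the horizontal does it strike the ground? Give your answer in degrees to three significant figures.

Horizontal component vₓ = 18.10 cos 17.4° = 17.27 m/s; vertical v_y0 = 18.10 sin 17.4° = 5.413 m/s.
Vertical motion (up positive, ground at y = 0): 8.850 t² − (5.413) t − 55.6 = 0, so t = (5.413 + √(5.413² + 2·17.7·55.6)) / 17.7 = (5.413 + 44.69) / 17.7 = 2.831 s.
At impact: v_y = v_y0 − g t = −44.69 m/s; vₓ = 17.27 m/s.
Angle below horizontal: arctan(|v_y|/vₓ) = arctan(44.69/17.27) = 68.87°.

68.9°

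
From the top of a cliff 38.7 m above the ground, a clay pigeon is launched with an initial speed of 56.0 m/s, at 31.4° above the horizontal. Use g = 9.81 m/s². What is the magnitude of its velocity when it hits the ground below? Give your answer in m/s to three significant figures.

62.4 m/s

Horizontal component vₓ = 56.00 cos 31.4° = 47.80 m/s; vertical v_y0 = 56.00 sin 31.4° = 29.18 m/s.
The projectile lands when y = 38.7 + (29.18) t − ½·9.81·t² = 0. Positive root: t = (29.18 + √(29.18² + 2·9.81·38.7)) / 9.81 = (29.18 + 40.13) / 9.81 = 7.065 s.
Vertical velocity at impact: v_y = v_y0 − g t = 29.18 − 9.81 × 7.065 = −40.13 m/s.
Speed: |v| = √(vₓ² + v_y²) = √(47.80² + 40.13²) = 62.41 m/s.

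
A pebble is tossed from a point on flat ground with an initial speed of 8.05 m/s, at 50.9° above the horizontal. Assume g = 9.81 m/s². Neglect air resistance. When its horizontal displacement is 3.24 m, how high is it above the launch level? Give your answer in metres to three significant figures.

Components: vₓ = 8.050 cos 50.9° = 5.077 m/s, v_y0 = 8.050 sin 50.9° = 6.247 m/s.
At x = 3.24 m, t = x/vₓ = 3.24/5.077 = 0.6382 s.
Height: y = v_y0 t − ½ g t² = 6.247 × 0.6382 − 4.905 × 0.6382² = 3.987 − 1.998 = 1.989 m.

1.99 m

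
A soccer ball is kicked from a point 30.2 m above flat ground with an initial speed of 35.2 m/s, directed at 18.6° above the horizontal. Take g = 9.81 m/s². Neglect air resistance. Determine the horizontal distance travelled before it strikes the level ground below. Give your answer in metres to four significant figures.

vₓ = 35.20 cos 18.6° = 33.36 m/s; v_y0 = 35.20 sin 18.6° = 11.23 m/s.
Vertical motion (up positive, ground at y = 0): 4.905 t² − (11.23) t − 30.2 = 0, so t = (11.23 + √(11.23² + 2·9.81·30.2)) / 9.81 = (11.23 + 26.81) / 9.81 = 3.877 s.
Horizontal distance: R = vₓ t = 33.36 × 3.877 = 129.3 m.

129.3 m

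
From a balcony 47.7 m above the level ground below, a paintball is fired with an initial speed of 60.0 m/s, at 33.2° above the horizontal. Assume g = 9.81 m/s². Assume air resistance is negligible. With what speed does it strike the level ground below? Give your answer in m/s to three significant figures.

67.3 m/s

vₓ = 60.00 cos 33.2° = 50.21 m/s; v_y0 = 60.00 sin 33.2° = 32.85 m/s.
With up positive and y = 0 at the ground: y(t) = 47.7 + (32.85) t − 4.905 t². Setting y = 0 and taking the positive root: t = [32.85 + √(32.85² + 2·9.81·47.7)] / 9.81 = (32.85 + 44.89) / 9.81 = 7.925 s.
Vertical velocity at impact: v_y = v_y0 − g t = 32.85 − 9.81 × 7.925 = −44.89 m/s.
Speed: |v| = √(vₓ² + v_y²) = √(50.21² + 44.89²) = 67.35 m/s.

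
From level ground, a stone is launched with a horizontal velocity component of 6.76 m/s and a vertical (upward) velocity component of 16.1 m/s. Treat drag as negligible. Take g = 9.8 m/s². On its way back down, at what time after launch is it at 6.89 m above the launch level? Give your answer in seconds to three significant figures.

2.78 s

Set y = v_y0 t − ½ g t² = 6.89: 4.900 t² − 16.10 t + 6.89 = 0.
t = [16.10 ± √(16.10² − 2·9.80·6.89)] / 9.80 = (16.10 ± 11.14) / 9.80, so t = 0.5058 s or t = 2.780 s.
The descending-branch root is 2.780 s.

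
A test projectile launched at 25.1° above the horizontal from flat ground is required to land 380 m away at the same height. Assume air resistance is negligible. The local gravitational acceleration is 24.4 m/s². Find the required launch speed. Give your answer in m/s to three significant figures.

110 m/s

On level ground R = v₀² sin 2θ / g ⇒ v₀ = √(gR / sin 2θ).
v₀ = √(24.4 × 380 / sin 50.20°) = √(9272 / 0.7683) = √12068 = 109.9 m/s.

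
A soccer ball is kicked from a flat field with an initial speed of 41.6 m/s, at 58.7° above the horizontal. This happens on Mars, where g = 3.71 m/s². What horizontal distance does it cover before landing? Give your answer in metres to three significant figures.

Resolve: vₓ = 41.60 cos 58.7° = 21.61 m/s and v_y0 = 41.60 sin 58.7° = 35.55 m/s.
Time aloft: T = 2 v_y0 / g = 2 × 35.55 / 3.71 = 19.16 s.
Range: R = vₓ T = 21.61 × 19.16 = 414.1 m.

414 m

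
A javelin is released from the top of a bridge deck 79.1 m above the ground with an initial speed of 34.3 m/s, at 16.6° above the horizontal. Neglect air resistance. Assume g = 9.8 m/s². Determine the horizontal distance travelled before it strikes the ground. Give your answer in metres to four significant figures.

169.0 m

Components: vₓ = 34.30 cos 16.6° = 32.87 m/s, v_y0 = 34.30 sin 16.6° = 9.799 m/s.
The projectile lands when y = 79.1 + (9.799) t − ½·9.80·t² = 0. Positive root: t = (9.799 + √(9.799² + 2·9.80·79.1)) / 9.80 = (9.799 + 40.58) / 9.80 = 5.140 s.
Horizontal distance: R = vₓ t = 32.87 × 5.140 = 169.0 m.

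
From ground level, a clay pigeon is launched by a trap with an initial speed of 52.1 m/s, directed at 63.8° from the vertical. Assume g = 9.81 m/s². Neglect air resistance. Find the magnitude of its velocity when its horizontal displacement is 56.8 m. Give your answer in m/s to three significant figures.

48.0 m/s

Resolve: vₓ = 52.10 sin 63.8° = 46.75 m/s and v_y0 = 52.10 cos 63.8° = 23.00 m/s.
x = vₓ t ⇒ t = 56.8/46.75 = 1.215 s.
Vertical velocity there: v_y = v_y0 − g t = 23.00 − 9.81 × 1.215 = 11.08 m/s.
Speed: √(vₓ² + v_y²) = √(46.75² + 11.08²) = 48.04 m/s.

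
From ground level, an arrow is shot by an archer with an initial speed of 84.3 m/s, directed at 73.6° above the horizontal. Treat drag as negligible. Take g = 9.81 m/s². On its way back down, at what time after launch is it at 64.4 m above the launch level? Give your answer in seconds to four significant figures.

vₓ = 84.30 cos 73.6° = 23.80 m/s; v_y0 = 84.30 sin 73.6° = 80.87 m/s.
Set y = v_y0 t − ½ g t² = 64.4: 4.905 t² − 80.87 t + 64.4 = 0.
t = [80.87 ± √(80.87² − 2·9.81·64.4)] / 9.81 = (80.87 ± 72.64) / 9.81, so t = 0.8390 s or t = 15.65 s.
The descending-branch root is 15.65 s.

15.65 s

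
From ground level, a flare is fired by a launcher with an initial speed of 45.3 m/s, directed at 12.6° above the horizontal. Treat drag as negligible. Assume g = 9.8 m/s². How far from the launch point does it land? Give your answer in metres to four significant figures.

Components: vₓ = 45.30 cos 12.6° = 44.21 m/s, v_y0 = 45.30 sin 12.6° = 9.882 m/s.
Flight time T = 2 v_y0 / g = 2.017 s.
Range: R = vₓ T = 44.21 × 2.017 = 89.16 m.

89.16 m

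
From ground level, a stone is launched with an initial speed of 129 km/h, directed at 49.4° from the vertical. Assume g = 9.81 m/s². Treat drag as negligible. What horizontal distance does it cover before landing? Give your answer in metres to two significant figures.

130 m

Convert: 129 km/h = 129/3.6 = 35.83 m/s.
Components: vₓ = 35.83 sin 49.4° = 27.21 m/s, v_y0 = 35.83 cos 49.4° = 23.32 m/s.
Time aloft: T = 2 v_y0 / g = 2 × 23.32 / 9.81 = 4.754 s.
Range: R = vₓ T = 27.21 × 4.754 = 129.3 m.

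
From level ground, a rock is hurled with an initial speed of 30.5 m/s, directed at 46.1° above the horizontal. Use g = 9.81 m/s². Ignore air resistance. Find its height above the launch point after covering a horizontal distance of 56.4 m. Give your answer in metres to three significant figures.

vₓ = 30.50 cos 46.1° = 21.15 m/s; v_y0 = 30.50 sin 46.1° = 21.98 m/s.
At x = 56.4 m, t = x/vₓ = 56.4/21.15 = 2.667 s.
Height: y = v_y0 t − ½ g t² = 21.98 × 2.667 − 4.905 × 2.667² = 58.61 − 34.88 = 23.72 m.

23.7 m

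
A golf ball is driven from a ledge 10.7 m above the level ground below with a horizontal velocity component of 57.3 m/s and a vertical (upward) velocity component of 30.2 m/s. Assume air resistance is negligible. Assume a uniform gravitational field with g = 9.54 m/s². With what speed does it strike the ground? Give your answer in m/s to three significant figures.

66.3 m/s

With up positive and y = 0 at the ground: y(t) = 10.7 + (30.20) t − 4.770 t². Setting y = 0 and taking the positive root: t = [30.20 + √(30.20² + 2·9.54·10.7)] / 9.54 = (30.20 + 33.41) / 9.54 = 6.668 s.
Vertical velocity at impact: v_y = v_y0 − g t = 30.20 − 9.54 × 6.668 = −33.41 m/s.
Speed: |v| = √(vₓ² + v_y²) = √(57.30² + 33.41²) = 66.33 m/s.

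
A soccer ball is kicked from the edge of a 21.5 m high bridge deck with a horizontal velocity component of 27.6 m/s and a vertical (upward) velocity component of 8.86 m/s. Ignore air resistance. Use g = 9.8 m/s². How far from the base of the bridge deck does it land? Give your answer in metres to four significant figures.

87.92 m

The projectile lands when y = 21.5 + (8.860) t − ½·9.80·t² = 0. Positive root: t = (8.860 + √(8.860² + 2·9.80·21.5)) / 9.80 = (8.860 + 22.36) / 9.80 = 3.186 s.
Horizontal distance: R = vₓ t = 27.60 × 3.186 = 87.92 m.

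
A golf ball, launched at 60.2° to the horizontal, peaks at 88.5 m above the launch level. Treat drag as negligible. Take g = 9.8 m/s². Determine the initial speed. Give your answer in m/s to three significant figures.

At the peak v_y = 0, so v_y0 = √(2gH) = √(2 × 9.80 × 88.5) = 41.65 m/s.
v_y0 = v₀ sin θ ⇒ v₀ = 41.65 / sin 60.2° = 48.00 m/s.

48.0 m/s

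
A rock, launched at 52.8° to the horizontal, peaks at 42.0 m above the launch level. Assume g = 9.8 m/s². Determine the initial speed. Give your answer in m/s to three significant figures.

36.0 m/s

At the peak v_y = 0, so v_y0 = √(2gH) = √(2 × 9.80 × 42.0) = 28.69 m/s.
v_y0 = v₀ sin θ ⇒ v₀ = 28.69 / sin 52.8° = 36.02 m/s.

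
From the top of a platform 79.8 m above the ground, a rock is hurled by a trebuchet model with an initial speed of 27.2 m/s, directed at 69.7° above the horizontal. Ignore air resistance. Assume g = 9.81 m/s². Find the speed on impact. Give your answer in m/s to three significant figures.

48.0 m/s

Components: vₓ = 27.20 cos 69.7° = 9.437 m/s, v_y0 = 27.20 sin 69.7° = 25.51 m/s.
The projectile lands when y = 79.8 + (25.51) t − ½·9.81·t² = 0. Positive root: t = (25.51 + √(25.51² + 2·9.81·79.8)) / 9.81 = (25.51 + 47.08) / 9.81 = 7.400 s.
Vertical velocity at impact: v_y = v_y0 − g t = 25.51 − 9.81 × 7.400 = −47.08 m/s.
Speed: |v| = √(vₓ² + v_y²) = √(9.437² + 47.08²) = 48.02 m/s.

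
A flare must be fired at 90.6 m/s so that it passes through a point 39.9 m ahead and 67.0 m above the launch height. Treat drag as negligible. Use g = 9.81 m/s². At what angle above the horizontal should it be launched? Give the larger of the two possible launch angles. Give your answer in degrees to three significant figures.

88.6°

Trajectory: y = x tanθ − g x² (1 + tan²θ)/(2v₀²). With x = 39.9, y = 67.0, v₀ = 90.6, g = 9.81:
0.9513 tan²θ − 39.9 tanθ + (67.95) = 0.
tanθ = [39.9 ± √(39.9² − 4 × 0.9513 × (67.95))] / (2 × 0.9513) = (39.9 ± 36.52) / 1.903, giving tanθ = 1.778 or 40.16.
θ = 60.65° or 88.57°; the larger is 88.57°.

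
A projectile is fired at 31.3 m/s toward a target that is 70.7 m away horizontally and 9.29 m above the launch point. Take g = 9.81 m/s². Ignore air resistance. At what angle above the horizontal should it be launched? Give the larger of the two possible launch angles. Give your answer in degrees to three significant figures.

Trajectory: y = x tanθ − g x² (1 + tan²θ)/(2v₀²). With x = 70.7, y = 9.29, v₀ = 31.3, g = 9.81:
25.03 tan²θ − 70.7 tanθ + (34.32) = 0.
tanθ = [70.7 ± √(70.7² − 4 × 25.03 × (34.32))] / (2 × 25.03) = (70.7 ± 39.54) / 50.05, giving tanθ = 0.6226 or 2.203.
θ = 31.91° or 65.58°; the larger is 65.58°.

65.6°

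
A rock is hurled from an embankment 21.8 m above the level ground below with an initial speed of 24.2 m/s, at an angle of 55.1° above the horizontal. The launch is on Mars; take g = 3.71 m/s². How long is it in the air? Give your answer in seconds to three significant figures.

11.7 s

vₓ = 24.20 cos 55.1° = 13.85 m/s; v_y0 = 24.20 sin 55.1° = 19.85 m/s.
With up positive and y = 0 at the ground: y(t) = 21.8 + (19.85) t − 1.855 t². Setting y = 0 and taking the positive root: t = [19.85 + √(19.85² + 2·3.71·21.8)] / 3.71 = (19.85 + 23.57) / 3.71 = 11.70 s.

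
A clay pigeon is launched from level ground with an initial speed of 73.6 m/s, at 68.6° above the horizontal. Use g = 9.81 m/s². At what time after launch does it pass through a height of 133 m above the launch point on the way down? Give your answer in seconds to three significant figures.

11.6 s

Horizontal component vₓ = 73.60 cos 68.6° = 26.85 m/s; vertical v_y0 = 73.60 sin 68.6° = 68.53 m/s.
Height y(t) = 68.53 t − 4.905 t² = 133 gives 4.905 t² − 68.53 t + 133 = 0.
t = [68.53 ± √(68.53² − 2·9.81·133)] / 9.81 = (68.53 ± 45.68) / 9.81, so t = 2.329 s or t = 11.64 s.
The descending-branch root is 11.64 s.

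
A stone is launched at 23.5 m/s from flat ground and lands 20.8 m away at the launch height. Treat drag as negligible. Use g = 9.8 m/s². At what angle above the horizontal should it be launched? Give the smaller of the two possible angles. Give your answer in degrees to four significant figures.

10.83°

R = v₀² sin 2θ / g gives sin 2θ = gR/v₀² = 9.80·20.8/23.5² = 0.3691.
2θ = 21.66° or 180° − 21.66° = 158.3°, so θ = 10.83° or 79.17°.
The smaller angle is 10.83°.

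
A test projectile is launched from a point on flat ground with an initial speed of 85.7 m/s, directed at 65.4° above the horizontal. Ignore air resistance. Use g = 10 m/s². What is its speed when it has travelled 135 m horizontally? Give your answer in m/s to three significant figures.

53.7 m/s

Resolve: vₓ = 85.70 cos 65.4° = 35.68 m/s and v_y0 = 85.70 sin 65.4° = 77.92 m/s.
x = vₓ t ⇒ t = 135/35.68 = 3.784 s.
Vertical velocity there: v_y = v_y0 − g t = 77.92 − 10.0 × 3.784 = 40.08 m/s.
Speed: √(vₓ² + v_y²) = √(35.68² + 40.08²) = 53.66 m/s.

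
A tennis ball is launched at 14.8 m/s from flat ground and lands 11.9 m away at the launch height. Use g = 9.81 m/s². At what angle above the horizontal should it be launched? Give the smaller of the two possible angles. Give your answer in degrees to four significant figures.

16.10°

From R = (v₀²/g) sin 2θ: sin 2θ = 9.81 × 11.9 / 219.04 = 0.5330.
2θ = 32.21° or 180° − 32.21° = 147.8°, so θ = 16.10° or 73.90°.
The smaller angle is 16.10°.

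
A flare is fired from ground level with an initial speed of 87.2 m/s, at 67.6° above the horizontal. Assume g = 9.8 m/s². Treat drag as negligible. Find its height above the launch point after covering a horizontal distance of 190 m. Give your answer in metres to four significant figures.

vₓ = 87.20 cos 67.6° = 33.23 m/s; v_y0 = 87.20 sin 67.6° = 80.62 m/s.
x = vₓ t ⇒ t = 190/33.23 = 5.718 s.
Height: y = v_y0 t − ½ g t² = 80.62 × 5.718 − 4.900 × 5.718² = 461.0 − 160.2 = 300.8 m.

300.8 m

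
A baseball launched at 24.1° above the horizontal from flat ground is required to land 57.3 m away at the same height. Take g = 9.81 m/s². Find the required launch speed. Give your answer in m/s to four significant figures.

27.46 m/s

From R = (v₀² / g) sin 2θ: v₀ = √(gR / sin 2θ).
v₀ = √(9.81 × 57.3 / sin 48.20°) = √(562.1 / 0.7455) = √754.03 = 27.46 m/s.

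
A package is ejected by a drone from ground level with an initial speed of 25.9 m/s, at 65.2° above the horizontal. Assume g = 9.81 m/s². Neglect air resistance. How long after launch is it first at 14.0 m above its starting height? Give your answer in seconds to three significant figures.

0.697 s

vₓ = 25.90 cos 65.2° = 10.86 m/s; v_y0 = 25.90 sin 65.2° = 23.51 m/s.
Require v_y0 t − ½ g t² = 14.0, i.e. 4.905 t² − 23.51 t + 14.0 = 0.
t = [23.51 ± √(23.51² − 2·9.81·14.0)] / 9.81 = (23.51 ± 16.68) / 9.81, so t = 0.6967 s or t = 4.097 s.
The first (ascending) time is 0.6967 s.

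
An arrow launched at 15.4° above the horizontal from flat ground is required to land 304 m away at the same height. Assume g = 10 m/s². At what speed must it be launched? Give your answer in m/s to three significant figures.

77.1 m/s

From R = (v₀² / g) sin 2θ: v₀ = √(gR / sin 2θ).
v₀ = √(10.0 × 304 / sin 30.80°) = √(3040 / 0.5120) = √5937.0 = 77.05 m/s.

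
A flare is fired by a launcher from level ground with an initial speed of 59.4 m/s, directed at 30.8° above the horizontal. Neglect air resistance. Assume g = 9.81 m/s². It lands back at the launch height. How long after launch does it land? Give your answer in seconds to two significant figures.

vₓ = 59.40 cos 30.8° = 51.02 m/s; v_y0 = 59.40 sin 30.8° = 30.42 m/s.
It returns to y = 0 when t = 2 v_y0 / g = 2(30.42)/9.81 = 6.201 s.

6.2 s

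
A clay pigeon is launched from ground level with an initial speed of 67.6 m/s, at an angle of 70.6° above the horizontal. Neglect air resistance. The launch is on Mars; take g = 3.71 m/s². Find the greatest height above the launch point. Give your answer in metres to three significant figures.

vₓ = 67.60 cos 70.6° = 22.45 m/s; v_y0 = 67.60 sin 70.6° = 63.76 m/s.
Maximum height: H = v_y0² / (2g) = 63.76² / (2 × 3.71) = 547.9 m.

548 m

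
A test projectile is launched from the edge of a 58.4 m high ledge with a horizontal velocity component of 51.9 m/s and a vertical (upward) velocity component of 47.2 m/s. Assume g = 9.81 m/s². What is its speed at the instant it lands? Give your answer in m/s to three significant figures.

77.9 m/s

Vertical motion (up positive, ground at y = 0): 4.905 t² − (47.20) t − 58.4 = 0, so t = (47.20 + √(47.20² + 2·9.81·58.4)) / 9.81 = (47.20 + 58.08) / 9.81 = 10.73 s.
Vertical velocity at impact: v_y = v_y0 − g t = 47.20 − 9.81 × 10.73 = −58.08 m/s.
Speed: |v| = √(vₓ² + v_y²) = √(51.90² + 58.08²) = 77.89 m/s.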